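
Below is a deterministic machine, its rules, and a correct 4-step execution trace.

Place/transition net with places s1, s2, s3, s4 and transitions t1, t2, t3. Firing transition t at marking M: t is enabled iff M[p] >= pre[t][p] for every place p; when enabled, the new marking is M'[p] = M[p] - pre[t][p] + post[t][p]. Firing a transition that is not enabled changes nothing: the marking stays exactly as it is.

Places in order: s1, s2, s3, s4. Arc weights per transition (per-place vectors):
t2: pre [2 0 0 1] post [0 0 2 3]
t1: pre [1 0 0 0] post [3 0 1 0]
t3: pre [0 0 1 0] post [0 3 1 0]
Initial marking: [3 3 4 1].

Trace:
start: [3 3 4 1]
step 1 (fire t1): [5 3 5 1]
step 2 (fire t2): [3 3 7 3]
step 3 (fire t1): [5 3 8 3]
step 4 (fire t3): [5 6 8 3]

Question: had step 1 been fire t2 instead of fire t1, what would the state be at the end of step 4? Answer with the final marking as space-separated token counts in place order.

3 6 7 3

(re-executing from step 1 with the substitution; state before step 1: [3 3 4 1])
step 1 (fire t2): [1 3 6 3]
step 2 (fire t2): [1 3 6 3]
step 3 (fire t1): [3 3 7 3]
step 4 (fire t3): [3 6 7 3]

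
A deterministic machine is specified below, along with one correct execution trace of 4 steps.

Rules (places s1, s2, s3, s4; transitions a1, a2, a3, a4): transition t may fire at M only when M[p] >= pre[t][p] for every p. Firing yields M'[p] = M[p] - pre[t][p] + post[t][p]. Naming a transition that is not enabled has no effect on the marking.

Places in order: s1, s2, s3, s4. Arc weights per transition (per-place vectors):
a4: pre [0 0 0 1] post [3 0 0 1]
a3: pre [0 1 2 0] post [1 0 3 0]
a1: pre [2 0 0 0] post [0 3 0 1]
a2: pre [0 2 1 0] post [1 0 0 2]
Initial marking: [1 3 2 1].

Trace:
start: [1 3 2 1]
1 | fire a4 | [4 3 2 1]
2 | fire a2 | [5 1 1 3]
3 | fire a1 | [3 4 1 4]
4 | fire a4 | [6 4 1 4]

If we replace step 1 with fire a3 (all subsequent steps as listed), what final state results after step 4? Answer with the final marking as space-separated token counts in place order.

4 3 2 4

(re-executing from step 1 with the substitution; state before step 1: [1 3 2 1])
1 | fire a3 | [2 2 3 1]
2 | fire a2 | [3 0 2 3]
3 | fire a1 | [1 3 2 4]
4 | fire a4 | [4 3 2 4]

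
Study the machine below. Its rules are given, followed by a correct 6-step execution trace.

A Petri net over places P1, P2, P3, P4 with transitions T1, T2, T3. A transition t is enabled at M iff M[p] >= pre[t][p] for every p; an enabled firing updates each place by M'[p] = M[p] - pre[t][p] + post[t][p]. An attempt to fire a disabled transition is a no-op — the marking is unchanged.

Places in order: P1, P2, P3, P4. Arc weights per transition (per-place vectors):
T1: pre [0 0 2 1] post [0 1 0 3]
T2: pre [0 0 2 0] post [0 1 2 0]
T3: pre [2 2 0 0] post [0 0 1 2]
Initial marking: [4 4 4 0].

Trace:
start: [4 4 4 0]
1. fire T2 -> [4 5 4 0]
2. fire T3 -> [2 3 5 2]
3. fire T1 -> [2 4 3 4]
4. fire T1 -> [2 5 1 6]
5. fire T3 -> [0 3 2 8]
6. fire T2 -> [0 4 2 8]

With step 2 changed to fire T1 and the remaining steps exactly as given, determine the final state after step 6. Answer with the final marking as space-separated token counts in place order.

(re-executing from step 2 with the substitution; state before step 2: [4 5 4 0])
2. fire T1 -> [4 5 4 0]
3. fire T1 -> [4 5 4 0]
4. fire T1 -> [4 5 4 0]
5. fire T3 -> [2 3 5 2]
6. fire T2 -> [2 4 5 2]

2 4 5 2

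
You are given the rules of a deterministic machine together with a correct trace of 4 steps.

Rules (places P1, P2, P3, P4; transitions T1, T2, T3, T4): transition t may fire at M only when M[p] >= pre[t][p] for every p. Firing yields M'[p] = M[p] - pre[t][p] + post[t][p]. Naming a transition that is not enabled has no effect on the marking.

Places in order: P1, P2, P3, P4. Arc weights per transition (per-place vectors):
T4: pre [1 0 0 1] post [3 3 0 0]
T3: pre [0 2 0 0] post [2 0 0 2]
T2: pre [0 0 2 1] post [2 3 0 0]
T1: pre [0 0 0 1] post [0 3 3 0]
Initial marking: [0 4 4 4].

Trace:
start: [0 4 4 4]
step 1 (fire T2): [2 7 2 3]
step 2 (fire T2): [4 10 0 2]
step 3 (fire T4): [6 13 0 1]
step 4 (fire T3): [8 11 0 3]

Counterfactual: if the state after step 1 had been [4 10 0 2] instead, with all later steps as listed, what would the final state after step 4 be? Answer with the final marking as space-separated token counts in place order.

state after step 1 := [4 10 0 2]
step 2 (fire T2): [4 10 0 2]
step 3 (fire T4): [6 13 0 1]
step 4 (fire T3): [8 11 0 3]

8 11 0 3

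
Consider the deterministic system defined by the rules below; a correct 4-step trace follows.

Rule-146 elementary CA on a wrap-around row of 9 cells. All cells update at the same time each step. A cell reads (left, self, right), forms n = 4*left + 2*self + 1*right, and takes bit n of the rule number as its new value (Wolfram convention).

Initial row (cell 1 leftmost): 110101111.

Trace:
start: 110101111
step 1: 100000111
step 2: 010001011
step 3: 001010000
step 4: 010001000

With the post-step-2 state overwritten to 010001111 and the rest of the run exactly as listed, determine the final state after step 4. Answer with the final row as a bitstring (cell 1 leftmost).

state after step 2 := 010001111
step 3: 001010110
step 4: 010000001

010000001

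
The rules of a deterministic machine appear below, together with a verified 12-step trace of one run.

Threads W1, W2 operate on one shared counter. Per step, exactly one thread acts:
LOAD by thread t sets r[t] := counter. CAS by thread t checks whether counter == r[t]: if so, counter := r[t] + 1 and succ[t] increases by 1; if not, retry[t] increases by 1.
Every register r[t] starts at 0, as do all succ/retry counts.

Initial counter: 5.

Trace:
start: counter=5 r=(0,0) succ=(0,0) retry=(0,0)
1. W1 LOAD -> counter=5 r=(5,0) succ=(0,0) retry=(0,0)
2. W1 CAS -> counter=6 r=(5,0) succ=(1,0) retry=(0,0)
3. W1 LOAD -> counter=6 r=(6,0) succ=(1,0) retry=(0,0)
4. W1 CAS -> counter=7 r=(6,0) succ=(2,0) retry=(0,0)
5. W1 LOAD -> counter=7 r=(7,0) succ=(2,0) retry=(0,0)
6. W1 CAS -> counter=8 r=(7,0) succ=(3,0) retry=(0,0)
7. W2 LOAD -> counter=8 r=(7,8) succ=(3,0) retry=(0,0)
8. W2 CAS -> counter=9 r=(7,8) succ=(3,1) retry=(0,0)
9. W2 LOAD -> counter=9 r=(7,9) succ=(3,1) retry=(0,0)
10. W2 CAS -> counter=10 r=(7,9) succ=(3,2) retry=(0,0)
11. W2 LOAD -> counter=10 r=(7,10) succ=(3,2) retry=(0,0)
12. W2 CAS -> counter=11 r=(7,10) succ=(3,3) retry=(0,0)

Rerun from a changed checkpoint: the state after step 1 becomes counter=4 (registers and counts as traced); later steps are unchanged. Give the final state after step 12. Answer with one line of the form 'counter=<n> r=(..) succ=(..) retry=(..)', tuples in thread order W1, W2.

counter=9 r=(5,8) succ=(2,3) retry=(1,0)

state after step 1 := counter=4 r=(5,0) succ=(0,0) retry=(0,0)
2. W1 CAS -> counter=4 r=(5,0) succ=(0,0) retry=(1,0)
3. W1 LOAD -> counter=4 r=(4,0) succ=(0,0) retry=(1,0)
4. W1 CAS -> counter=5 r=(4,0) succ=(1,0) retry=(1,0)
5. W1 LOAD -> counter=5 r=(5,0) succ=(1,0) retry=(1,0)
6. W1 CAS -> counter=6 r=(5,0) succ=(2,0) retry=(1,0)
7. W2 LOAD -> counter=6 r=(5,6) succ=(2,0) retry=(1,0)
8. W2 CAS -> counter=7 r=(5,6) succ=(2,1) retry=(1,0)
9. W2 LOAD -> counter=7 r=(5,7) succ=(2,1) retry=(1,0)
10. W2 CAS -> counter=8 r=(5,7) succ=(2,2) retry=(1,0)
11. W2 LOAD -> counter=8 r=(5,8) succ=(2,2) retry=(1,0)
12. W2 CAS -> counter=9 r=(5,8) succ=(2,3) retry=(1,0)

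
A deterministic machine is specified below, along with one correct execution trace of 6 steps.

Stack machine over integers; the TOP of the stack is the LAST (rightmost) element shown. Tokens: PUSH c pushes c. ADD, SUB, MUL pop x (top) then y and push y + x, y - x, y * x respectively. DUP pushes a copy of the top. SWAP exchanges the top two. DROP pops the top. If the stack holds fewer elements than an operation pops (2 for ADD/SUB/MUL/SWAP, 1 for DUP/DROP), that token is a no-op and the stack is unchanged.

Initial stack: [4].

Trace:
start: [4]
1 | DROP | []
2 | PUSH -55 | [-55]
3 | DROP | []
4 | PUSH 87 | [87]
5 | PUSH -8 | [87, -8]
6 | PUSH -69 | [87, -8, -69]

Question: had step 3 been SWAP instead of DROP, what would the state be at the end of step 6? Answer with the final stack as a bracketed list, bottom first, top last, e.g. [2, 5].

(re-executing from step 3 with the substitution; state before step 3: [-55])
3 | SWAP | [-55]
4 | PUSH 87 | [-55, 87]
5 | PUSH -8 | [-55, 87, -8]
6 | PUSH -69 | [-55, 87, -8, -69]

[-55, 87, -8, -69]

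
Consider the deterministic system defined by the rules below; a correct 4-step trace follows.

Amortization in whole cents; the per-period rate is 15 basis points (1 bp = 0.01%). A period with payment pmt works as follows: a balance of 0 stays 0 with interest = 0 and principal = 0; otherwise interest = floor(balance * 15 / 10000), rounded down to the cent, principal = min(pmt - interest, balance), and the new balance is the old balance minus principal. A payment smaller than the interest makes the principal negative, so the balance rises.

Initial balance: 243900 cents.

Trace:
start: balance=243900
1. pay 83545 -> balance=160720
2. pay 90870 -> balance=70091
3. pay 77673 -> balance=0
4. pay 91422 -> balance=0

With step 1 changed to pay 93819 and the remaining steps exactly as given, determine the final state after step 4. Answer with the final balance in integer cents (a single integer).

(re-executing from step 1 with the substitution; state before step 1: balance=243900)
1. pay 93819 -> balance=150446
2. pay 90870 -> balance=59801
3. pay 77673 -> balance=0
4. pay 91422 -> balance=0

0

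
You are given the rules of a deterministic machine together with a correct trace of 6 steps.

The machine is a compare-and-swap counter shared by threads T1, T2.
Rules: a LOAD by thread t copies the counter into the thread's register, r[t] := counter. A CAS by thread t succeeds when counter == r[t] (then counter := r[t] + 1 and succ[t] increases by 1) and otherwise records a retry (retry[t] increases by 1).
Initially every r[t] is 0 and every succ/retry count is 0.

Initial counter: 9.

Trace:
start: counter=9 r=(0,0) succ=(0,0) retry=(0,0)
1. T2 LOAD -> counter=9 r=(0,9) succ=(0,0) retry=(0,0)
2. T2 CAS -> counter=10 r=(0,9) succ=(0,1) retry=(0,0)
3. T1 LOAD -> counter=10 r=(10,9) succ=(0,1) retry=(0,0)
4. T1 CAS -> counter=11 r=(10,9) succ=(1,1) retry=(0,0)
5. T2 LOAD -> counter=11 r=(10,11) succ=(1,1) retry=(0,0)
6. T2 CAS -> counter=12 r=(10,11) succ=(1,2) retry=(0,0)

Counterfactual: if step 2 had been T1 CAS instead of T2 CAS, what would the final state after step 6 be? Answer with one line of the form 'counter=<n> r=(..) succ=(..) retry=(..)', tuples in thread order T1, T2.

(re-executing from step 2 with the substitution; state before step 2: counter=9 r=(0,9) succ=(0,0) retry=(0,0))
2. T1 CAS -> counter=9 r=(0,9) succ=(0,0) retry=(1,0)
3. T1 LOAD -> counter=9 r=(9,9) succ=(0,0) retry=(1,0)
4. T1 CAS -> counter=10 r=(9,9) succ=(1,0) retry=(1,0)
5. T2 LOAD -> counter=10 r=(9,10) succ=(1,0) retry=(1,0)
6. T2 CAS -> counter=11 r=(9,10) succ=(1,1) retry=(1,0)

counter=11 r=(9,10) succ=(1,1) retry=(1,0)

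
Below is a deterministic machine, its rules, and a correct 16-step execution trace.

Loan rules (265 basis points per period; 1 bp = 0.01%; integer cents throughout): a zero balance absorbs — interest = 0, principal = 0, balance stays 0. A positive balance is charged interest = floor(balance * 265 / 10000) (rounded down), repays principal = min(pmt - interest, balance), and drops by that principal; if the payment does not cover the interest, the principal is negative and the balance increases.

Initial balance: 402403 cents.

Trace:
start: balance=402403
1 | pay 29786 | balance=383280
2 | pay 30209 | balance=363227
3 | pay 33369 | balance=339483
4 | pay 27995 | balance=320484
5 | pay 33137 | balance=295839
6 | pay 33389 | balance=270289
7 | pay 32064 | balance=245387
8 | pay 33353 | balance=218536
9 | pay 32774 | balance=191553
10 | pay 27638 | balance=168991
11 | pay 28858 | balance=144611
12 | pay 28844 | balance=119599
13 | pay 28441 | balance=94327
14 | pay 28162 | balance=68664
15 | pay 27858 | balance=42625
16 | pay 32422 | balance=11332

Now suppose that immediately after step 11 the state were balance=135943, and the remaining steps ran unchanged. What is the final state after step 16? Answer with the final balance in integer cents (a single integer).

1453

state after step 11 := balance=135943
12 | pay 28844 | balance=110701
13 | pay 28441 | balance=85193
14 | pay 28162 | balance=59288
15 | pay 27858 | balance=33001
16 | pay 32422 | balance=1453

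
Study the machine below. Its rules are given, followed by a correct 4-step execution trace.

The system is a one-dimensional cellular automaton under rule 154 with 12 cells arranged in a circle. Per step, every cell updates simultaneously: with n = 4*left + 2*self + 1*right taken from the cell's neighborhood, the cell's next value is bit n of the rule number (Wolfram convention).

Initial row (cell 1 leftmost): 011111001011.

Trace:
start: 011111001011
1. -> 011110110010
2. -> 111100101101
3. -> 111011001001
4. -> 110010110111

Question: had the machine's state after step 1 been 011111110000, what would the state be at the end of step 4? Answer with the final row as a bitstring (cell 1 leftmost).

state after step 1 := 011111110000
2. -> 111111101000
3. -> 111111000101
4. -> 111110101001

111110101001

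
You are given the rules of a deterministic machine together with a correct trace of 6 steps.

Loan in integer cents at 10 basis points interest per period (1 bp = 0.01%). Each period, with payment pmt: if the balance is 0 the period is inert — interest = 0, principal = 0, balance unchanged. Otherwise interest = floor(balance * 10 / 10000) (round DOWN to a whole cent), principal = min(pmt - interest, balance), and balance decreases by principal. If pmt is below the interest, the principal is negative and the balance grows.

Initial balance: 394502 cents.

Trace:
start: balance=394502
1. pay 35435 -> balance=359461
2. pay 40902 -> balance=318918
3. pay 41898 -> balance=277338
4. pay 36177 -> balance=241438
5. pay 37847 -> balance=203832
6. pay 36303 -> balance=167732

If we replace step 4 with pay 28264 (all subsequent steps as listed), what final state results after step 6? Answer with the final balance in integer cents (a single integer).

175661

(re-executing from step 4 with the substitution; state before step 4: balance=277338)
4. pay 28264 -> balance=249351
5. pay 37847 -> balance=211753
6. pay 36303 -> balance=175661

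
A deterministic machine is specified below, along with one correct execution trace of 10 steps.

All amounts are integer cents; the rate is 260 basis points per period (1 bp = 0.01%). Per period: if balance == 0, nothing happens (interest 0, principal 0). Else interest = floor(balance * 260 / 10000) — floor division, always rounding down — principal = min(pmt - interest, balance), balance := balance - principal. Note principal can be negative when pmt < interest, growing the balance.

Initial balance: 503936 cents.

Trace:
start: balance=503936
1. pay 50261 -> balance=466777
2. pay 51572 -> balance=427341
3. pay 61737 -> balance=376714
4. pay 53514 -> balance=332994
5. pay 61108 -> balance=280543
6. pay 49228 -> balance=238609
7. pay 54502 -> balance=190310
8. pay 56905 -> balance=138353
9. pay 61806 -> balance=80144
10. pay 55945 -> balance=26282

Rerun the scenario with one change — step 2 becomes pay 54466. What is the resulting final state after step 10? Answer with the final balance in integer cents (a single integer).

(re-executing from step 2 with the substitution; state before step 2: balance=466777)
2. pay 54466 -> balance=424447
3. pay 61737 -> balance=373745
4. pay 53514 -> balance=329948
5. pay 61108 -> balance=277418
6. pay 49228 -> balance=235402
7. pay 54502 -> balance=187020
8. pay 56905 -> balance=134977
9. pay 61806 -> balance=76680
10. pay 55945 -> balance=22728

22728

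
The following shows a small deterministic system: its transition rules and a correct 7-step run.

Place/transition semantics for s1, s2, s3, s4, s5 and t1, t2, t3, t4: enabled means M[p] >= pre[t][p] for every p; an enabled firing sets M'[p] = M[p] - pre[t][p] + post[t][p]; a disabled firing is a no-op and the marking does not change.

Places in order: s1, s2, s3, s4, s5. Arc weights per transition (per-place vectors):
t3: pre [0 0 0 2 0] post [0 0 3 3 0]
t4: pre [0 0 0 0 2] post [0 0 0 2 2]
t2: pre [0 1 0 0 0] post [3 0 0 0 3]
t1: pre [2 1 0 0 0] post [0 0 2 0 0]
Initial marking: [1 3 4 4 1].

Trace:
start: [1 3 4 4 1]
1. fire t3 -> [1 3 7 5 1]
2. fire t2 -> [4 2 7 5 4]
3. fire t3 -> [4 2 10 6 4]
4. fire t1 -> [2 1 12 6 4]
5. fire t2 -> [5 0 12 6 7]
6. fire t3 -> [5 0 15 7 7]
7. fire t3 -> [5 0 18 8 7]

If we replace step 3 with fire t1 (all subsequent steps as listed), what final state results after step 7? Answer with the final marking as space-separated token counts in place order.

0 0 17 7 4

(re-executing from step 3 with the substitution; state before step 3: [4 2 7 5 4])
3. fire t1 -> [2 1 9 5 4]
4. fire t1 -> [0 0 11 5 4]
5. fire t2 -> [0 0 11 5 4]
6. fire t3 -> [0 0 14 6 4]
7. fire t3 -> [0 0 17 7 4]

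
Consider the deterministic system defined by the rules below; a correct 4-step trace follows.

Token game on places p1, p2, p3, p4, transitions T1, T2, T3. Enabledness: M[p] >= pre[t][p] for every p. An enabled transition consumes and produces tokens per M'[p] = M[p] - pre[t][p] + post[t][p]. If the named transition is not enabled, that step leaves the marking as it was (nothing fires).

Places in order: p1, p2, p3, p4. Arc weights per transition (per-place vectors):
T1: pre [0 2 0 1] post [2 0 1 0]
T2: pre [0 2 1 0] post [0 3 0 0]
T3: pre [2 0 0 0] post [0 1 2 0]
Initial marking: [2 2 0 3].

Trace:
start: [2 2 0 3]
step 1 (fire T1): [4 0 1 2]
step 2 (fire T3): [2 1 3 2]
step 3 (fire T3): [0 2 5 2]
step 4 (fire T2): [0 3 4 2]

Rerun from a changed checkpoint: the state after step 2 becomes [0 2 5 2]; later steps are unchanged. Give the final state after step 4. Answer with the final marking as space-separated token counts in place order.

state after step 2 := [0 2 5 2]
step 3 (fire T3): [0 2 5 2]
step 4 (fire T2): [0 3 4 2]

0 3 4 2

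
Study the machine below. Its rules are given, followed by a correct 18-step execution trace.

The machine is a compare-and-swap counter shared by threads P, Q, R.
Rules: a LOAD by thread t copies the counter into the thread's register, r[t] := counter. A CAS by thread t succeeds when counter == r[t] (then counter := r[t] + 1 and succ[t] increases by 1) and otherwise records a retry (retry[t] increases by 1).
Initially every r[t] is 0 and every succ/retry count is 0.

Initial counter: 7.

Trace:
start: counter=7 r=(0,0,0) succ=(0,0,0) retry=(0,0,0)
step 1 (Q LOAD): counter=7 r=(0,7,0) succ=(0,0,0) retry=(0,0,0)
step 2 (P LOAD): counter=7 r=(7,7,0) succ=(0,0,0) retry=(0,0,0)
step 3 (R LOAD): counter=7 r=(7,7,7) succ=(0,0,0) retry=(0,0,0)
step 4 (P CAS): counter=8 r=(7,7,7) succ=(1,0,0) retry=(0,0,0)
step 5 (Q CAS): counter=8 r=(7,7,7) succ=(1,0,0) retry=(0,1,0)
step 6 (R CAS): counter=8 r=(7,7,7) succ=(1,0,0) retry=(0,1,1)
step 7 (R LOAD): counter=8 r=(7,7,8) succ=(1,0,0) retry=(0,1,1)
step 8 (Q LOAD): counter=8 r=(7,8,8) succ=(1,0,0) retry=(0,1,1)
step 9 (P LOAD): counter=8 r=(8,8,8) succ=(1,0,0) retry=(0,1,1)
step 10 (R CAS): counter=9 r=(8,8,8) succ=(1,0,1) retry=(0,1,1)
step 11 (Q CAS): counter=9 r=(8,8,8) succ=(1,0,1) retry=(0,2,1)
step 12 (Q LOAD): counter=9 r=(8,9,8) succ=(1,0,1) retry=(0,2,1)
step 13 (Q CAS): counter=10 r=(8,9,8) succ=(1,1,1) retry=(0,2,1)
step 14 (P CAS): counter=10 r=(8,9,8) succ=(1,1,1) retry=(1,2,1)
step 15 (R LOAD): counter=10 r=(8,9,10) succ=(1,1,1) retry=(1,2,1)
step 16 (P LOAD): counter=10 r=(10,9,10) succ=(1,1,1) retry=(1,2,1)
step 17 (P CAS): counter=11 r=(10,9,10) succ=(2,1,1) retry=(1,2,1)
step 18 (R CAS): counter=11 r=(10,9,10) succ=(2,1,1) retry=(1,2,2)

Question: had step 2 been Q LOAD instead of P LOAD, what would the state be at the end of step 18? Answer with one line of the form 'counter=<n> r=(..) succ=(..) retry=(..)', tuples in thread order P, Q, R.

counter=11 r=(10,9,10) succ=(1,2,1) retry=(2,1,2)

(re-executing from step 2 with the substitution; state before step 2: counter=7 r=(0,7,0) succ=(0,0,0) retry=(0,0,0))
step 2 (Q LOAD): counter=7 r=(0,7,0) succ=(0,0,0) retry=(0,0,0)
step 3 (R LOAD): counter=7 r=(0,7,7) succ=(0,0,0) retry=(0,0,0)
step 4 (P CAS): counter=7 r=(0,7,7) succ=(0,0,0) retry=(1,0,0)
step 5 (Q CAS): counter=8 r=(0,7,7) succ=(0,1,0) retry=(1,0,0)
step 6 (R CAS): counter=8 r=(0,7,7) succ=(0,1,0) retry=(1,0,1)
step 7 (R LOAD): counter=8 r=(0,7,8) succ=(0,1,0) retry=(1,0,1)
step 8 (Q LOAD): counter=8 r=(0,8,8) succ=(0,1,0) retry=(1,0,1)
step 9 (P LOAD): counter=8 r=(8,8,8) succ=(0,1,0) retry=(1,0,1)
step 10 (R CAS): counter=9 r=(8,8,8) succ=(0,1,1) retry=(1,0,1)
step 11 (Q CAS): counter=9 r=(8,8,8) succ=(0,1,1) retry=(1,1,1)
step 12 (Q LOAD): counter=9 r=(8,9,8) succ=(0,1,1) retry=(1,1,1)
step 13 (Q CAS): counter=10 r=(8,9,8) succ=(0,2,1) retry=(1,1,1)
step 14 (P CAS): counter=10 r=(8,9,8) succ=(0,2,1) retry=(2,1,1)
step 15 (R LOAD): counter=10 r=(8,9,10) succ=(0,2,1) retry=(2,1,1)
step 16 (P LOAD): counter=10 r=(10,9,10) succ=(0,2,1) retry=(2,1,1)
step 17 (P CAS): counter=11 r=(10,9,10) succ=(1,2,1) retry=(2,1,1)
step 18 (R CAS): counter=11 r=(10,9,10) succ=(1,2,1) retry=(2,1,2)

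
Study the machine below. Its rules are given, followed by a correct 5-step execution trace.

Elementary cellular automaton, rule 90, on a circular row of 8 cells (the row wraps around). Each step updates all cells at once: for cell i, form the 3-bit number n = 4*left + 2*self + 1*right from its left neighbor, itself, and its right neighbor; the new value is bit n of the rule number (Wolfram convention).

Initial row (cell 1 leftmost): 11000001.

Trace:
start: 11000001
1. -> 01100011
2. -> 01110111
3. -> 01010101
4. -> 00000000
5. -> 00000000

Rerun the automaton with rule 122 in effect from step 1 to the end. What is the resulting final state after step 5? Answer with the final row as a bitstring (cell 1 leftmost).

(re-executing steps 1..5 under rule 122; state before step 1: 11000001)
1. -> 01100011
2. -> 11110111
3. -> 00011100
4. -> 00110110
5. -> 01111111

01111111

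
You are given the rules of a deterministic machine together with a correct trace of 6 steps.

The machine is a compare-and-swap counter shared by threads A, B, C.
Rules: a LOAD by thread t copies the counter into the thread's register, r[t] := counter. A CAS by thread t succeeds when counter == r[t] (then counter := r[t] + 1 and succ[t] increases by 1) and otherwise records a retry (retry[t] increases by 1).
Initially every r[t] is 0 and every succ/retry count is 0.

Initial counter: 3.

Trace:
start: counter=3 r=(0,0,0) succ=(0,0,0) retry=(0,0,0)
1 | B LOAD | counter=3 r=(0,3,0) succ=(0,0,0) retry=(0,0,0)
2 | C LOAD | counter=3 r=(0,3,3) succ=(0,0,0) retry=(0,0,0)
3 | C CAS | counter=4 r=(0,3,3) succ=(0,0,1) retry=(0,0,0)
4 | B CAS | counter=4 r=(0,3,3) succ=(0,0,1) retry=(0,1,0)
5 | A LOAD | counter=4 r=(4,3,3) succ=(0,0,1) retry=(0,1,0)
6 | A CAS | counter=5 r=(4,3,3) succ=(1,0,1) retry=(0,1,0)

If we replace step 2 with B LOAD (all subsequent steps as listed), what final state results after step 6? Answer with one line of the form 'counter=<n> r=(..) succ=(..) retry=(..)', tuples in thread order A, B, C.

(re-executing from step 2 with the substitution; state before step 2: counter=3 r=(0,3,0) succ=(0,0,0) retry=(0,0,0))
2 | B LOAD | counter=3 r=(0,3,0) succ=(0,0,0) retry=(0,0,0)
3 | C CAS | counter=3 r=(0,3,0) succ=(0,0,0) retry=(0,0,1)
4 | B CAS | counter=4 r=(0,3,0) succ=(0,1,0) retry=(0,0,1)
5 | A LOAD | counter=4 r=(4,3,0) succ=(0,1,0) retry=(0,0,1)
6 | A CAS | counter=5 r=(4,3,0) succ=(1,1,0) retry=(0,0,1)

counter=5 r=(4,3,0) succ=(1,1,0) retry=(0,0,1)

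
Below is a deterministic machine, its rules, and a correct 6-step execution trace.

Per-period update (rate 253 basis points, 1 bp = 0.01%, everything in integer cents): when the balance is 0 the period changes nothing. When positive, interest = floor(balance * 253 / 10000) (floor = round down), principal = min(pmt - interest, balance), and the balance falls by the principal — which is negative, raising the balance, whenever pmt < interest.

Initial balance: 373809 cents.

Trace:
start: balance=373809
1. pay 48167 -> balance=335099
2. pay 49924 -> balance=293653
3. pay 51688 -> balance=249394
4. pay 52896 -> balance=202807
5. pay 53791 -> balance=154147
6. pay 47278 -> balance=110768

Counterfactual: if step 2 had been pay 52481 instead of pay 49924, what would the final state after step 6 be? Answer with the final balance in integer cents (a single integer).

107943

(re-executing from step 2 with the substitution; state before step 2: balance=335099)
2. pay 52481 -> balance=291096
3. pay 51688 -> balance=246772
4. pay 52896 -> balance=200119
5. pay 53791 -> balance=151391
6. pay 47278 -> balance=107943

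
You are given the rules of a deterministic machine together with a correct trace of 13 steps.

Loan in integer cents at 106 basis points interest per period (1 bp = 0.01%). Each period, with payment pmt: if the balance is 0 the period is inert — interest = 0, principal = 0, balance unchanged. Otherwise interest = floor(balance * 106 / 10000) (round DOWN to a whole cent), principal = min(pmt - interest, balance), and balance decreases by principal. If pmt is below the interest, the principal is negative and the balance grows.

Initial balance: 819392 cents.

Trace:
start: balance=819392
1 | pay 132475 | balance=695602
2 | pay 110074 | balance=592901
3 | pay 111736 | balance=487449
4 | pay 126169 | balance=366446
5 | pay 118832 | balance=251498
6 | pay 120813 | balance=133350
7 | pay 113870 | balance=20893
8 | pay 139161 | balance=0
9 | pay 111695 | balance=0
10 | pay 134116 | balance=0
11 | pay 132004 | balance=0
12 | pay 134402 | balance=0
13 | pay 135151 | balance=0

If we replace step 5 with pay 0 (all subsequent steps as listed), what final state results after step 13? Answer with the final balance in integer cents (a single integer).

0

(re-executing from step 5 with the substitution; state before step 5: balance=366446)
5 | pay 0 | balance=370330
6 | pay 120813 | balance=253442
7 | pay 113870 | balance=142258
8 | pay 139161 | balance=4604
9 | pay 111695 | balance=0
10 | pay 134116 | balance=0
11 | pay 132004 | balance=0
12 | pay 134402 | balance=0
13 | pay 135151 | balance=0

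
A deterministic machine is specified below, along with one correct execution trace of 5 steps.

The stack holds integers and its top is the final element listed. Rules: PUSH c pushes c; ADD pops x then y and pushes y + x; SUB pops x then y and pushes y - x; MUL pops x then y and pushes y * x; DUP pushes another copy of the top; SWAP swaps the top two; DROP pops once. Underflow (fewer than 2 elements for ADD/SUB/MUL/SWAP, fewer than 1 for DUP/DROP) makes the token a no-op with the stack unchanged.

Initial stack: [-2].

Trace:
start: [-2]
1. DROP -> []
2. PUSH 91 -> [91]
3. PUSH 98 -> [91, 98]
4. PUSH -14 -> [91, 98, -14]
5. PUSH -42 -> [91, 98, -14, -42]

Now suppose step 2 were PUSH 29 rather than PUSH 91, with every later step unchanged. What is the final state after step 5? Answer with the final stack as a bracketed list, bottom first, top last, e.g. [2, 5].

(re-executing from step 2 with the substitution; state before step 2: [])
2. PUSH 29 -> [29]
3. PUSH 98 -> [29, 98]
4. PUSH -14 -> [29, 98, -14]
5. PUSH -42 -> [29, 98, -14, -42]

[29, 98, -14, -42]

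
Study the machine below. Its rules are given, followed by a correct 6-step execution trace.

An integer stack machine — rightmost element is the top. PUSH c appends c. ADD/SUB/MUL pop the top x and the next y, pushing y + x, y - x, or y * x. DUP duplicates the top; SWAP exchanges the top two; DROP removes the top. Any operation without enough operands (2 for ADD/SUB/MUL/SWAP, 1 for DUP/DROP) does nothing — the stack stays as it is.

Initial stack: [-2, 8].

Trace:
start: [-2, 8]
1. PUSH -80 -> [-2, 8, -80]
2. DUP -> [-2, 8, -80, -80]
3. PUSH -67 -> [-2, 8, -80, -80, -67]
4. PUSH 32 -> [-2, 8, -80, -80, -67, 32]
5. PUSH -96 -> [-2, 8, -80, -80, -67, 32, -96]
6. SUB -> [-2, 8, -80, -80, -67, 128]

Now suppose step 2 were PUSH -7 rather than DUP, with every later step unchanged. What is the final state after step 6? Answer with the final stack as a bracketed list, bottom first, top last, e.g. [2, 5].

(re-executing from step 2 with the substitution; state before step 2: [-2, 8, -80])
2. PUSH -7 -> [-2, 8, -80, -7]
3. PUSH -67 -> [-2, 8, -80, -7, -67]
4. PUSH 32 -> [-2, 8, -80, -7, -67, 32]
5. PUSH -96 -> [-2, 8, -80, -7, -67, 32, -96]
6. SUB -> [-2, 8, -80, -7, -67, 128]

[-2, 8, -80, -7, -67, 128]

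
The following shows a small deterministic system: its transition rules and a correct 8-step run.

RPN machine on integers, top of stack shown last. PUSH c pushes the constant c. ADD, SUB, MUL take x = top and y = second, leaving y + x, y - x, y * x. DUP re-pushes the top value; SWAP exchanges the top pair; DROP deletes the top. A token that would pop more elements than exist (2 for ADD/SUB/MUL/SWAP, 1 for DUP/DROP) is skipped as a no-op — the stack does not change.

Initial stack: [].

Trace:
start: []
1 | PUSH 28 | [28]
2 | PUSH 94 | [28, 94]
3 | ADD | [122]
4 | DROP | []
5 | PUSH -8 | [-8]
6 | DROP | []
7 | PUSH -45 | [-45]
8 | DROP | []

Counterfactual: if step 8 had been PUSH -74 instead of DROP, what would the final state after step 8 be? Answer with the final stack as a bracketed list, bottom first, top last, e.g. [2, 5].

(re-executing from step 8 with the substitution; state before step 8: [-45])
8 | PUSH -74 | [-45, -74]

[-45, -74]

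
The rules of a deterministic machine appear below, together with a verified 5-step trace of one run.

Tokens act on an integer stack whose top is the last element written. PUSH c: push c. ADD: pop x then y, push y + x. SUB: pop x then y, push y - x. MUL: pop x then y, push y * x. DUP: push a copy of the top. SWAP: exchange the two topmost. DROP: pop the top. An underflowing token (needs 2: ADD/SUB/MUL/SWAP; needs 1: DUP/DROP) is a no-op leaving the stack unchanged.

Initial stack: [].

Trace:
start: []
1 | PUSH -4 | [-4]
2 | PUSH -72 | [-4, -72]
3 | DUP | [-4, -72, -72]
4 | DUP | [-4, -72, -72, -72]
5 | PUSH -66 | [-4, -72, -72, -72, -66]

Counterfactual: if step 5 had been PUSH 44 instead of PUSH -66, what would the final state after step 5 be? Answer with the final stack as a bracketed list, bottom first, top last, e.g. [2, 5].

(re-executing from step 5 with the substitution; state before step 5: [-4, -72, -72, -72])
5 | PUSH 44 | [-4, -72, -72, -72, 44]

[-4, -72, -72, -72, 44]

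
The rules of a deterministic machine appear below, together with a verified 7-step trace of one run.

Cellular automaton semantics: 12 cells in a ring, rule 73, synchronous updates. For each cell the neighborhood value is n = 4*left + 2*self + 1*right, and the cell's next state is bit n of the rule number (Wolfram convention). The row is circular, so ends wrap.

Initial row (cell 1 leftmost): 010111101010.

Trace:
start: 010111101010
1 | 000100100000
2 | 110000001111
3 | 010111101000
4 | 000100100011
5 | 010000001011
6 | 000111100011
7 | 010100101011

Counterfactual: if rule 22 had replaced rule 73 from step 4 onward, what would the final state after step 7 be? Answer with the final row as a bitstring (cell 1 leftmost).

(re-executing steps 4..7 under rule 22; state before step 4: 010111101000)
4 | 110000001100
5 | 001000010011
6 | 111100111100
7 | 000011000011

000011000011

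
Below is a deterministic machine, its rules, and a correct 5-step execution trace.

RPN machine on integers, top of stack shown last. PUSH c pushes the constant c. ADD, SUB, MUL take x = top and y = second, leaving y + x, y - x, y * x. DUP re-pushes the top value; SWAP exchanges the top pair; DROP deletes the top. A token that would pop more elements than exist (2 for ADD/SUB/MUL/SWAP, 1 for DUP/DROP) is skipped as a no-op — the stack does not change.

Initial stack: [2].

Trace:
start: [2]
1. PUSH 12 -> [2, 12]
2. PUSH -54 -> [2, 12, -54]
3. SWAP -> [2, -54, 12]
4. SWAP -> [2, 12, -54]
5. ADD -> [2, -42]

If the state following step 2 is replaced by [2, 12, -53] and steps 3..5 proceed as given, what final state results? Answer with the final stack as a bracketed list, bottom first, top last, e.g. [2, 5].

state after step 2 := [2, 12, -53]
3. SWAP -> [2, -53, 12]
4. SWAP -> [2, 12, -53]
5. ADD -> [2, -41]

[2, -41]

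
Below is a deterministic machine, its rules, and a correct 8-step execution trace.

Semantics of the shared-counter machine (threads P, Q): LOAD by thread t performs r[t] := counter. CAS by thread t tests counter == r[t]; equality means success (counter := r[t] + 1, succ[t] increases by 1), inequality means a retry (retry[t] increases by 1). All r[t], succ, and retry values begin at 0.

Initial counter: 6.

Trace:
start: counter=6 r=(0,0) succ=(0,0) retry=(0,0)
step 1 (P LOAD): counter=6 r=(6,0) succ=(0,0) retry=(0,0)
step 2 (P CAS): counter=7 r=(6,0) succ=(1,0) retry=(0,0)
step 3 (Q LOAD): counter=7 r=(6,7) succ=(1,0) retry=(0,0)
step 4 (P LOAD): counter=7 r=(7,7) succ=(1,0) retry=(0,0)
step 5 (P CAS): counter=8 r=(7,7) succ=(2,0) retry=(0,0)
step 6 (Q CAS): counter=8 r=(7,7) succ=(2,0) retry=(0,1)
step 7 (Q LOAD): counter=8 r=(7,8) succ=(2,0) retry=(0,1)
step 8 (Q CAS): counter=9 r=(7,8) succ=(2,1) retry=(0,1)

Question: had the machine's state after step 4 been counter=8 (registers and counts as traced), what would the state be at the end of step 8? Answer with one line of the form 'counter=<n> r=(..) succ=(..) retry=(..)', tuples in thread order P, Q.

state after step 4 := counter=8 r=(7,7) succ=(1,0) retry=(0,0)
step 5 (P CAS): counter=8 r=(7,7) succ=(1,0) retry=(1,0)
step 6 (Q CAS): counter=8 r=(7,7) succ=(1,0) retry=(1,1)
step 7 (Q LOAD): counter=8 r=(7,8) succ=(1,0) retry=(1,1)
step 8 (Q CAS): counter=9 r=(7,8) succ=(1,1) retry=(1,1)

counter=9 r=(7,8) succ=(1,1) retry=(1,1)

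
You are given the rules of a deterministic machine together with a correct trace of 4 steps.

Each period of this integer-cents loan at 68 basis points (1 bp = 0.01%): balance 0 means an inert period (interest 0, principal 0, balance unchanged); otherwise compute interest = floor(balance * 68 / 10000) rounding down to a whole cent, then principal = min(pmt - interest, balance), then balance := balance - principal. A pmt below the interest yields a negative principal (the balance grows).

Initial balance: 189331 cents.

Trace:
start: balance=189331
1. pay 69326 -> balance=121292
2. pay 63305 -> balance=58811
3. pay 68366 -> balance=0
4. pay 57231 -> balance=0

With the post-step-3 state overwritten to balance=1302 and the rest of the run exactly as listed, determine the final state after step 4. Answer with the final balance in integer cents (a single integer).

state after step 3 := balance=1302
4. pay 57231 -> balance=0

0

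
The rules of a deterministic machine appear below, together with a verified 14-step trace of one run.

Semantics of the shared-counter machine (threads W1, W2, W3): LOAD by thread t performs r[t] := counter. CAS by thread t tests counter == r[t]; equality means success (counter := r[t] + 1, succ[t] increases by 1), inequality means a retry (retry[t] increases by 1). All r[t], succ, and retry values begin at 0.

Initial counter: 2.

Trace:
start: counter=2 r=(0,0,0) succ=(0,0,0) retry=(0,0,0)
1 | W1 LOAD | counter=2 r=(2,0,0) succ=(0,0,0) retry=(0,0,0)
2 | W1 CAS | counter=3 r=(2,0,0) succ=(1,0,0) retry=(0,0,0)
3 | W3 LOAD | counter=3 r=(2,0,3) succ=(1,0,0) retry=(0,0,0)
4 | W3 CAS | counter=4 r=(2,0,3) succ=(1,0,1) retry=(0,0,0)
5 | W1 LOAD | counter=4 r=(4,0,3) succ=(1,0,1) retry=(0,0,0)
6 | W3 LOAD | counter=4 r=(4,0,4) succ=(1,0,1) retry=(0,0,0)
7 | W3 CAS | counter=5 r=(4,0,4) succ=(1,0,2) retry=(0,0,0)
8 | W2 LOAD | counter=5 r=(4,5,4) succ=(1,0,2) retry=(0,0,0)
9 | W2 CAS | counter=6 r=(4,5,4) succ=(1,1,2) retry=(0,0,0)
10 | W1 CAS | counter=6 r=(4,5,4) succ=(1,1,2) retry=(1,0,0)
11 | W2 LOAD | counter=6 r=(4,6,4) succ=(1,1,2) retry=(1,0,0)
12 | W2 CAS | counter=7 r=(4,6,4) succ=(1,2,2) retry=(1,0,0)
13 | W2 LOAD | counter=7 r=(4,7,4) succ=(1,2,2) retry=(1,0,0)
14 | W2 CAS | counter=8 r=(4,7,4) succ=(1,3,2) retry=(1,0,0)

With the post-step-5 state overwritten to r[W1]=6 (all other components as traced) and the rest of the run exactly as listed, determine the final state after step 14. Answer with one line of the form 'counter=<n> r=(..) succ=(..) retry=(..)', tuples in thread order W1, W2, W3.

counter=9 r=(6,8,4) succ=(2,3,2) retry=(0,0,0)

state after step 5 := counter=4 r=(6,0,3) succ=(1,0,1) retry=(0,0,0)
6 | W3 LOAD | counter=4 r=(6,0,4) succ=(1,0,1) retry=(0,0,0)
7 | W3 CAS | counter=5 r=(6,0,4) succ=(1,0,2) retry=(0,0,0)
8 | W2 LOAD | counter=5 r=(6,5,4) succ=(1,0,2) retry=(0,0,0)
9 | W2 CAS | counter=6 r=(6,5,4) succ=(1,1,2) retry=(0,0,0)
10 | W1 CAS | counter=7 r=(6,5,4) succ=(2,1,2) retry=(0,0,0)
11 | W2 LOAD | counter=7 r=(6,7,4) succ=(2,1,2) retry=(0,0,0)
12 | W2 CAS | counter=8 r=(6,7,4) succ=(2,2,2) retry=(0,0,0)
13 | W2 LOAD | counter=8 r=(6,8,4) succ=(2,2,2) retry=(0,0,0)
14 | W2 CAS | counter=9 r=(6,8,4) succ=(2,3,2) retry=(0,0,0)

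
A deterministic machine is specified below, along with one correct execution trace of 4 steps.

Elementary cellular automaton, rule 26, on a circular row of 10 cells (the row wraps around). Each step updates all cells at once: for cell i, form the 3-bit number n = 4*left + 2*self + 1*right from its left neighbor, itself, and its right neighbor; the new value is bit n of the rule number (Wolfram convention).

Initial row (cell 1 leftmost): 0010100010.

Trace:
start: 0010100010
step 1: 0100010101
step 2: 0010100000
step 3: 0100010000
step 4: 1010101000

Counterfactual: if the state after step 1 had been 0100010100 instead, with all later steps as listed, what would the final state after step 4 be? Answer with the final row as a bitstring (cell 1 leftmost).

state after step 1 := 0100010100
step 2: 1010100010
step 3: 0000010100
step 4: 0000100010

0000100010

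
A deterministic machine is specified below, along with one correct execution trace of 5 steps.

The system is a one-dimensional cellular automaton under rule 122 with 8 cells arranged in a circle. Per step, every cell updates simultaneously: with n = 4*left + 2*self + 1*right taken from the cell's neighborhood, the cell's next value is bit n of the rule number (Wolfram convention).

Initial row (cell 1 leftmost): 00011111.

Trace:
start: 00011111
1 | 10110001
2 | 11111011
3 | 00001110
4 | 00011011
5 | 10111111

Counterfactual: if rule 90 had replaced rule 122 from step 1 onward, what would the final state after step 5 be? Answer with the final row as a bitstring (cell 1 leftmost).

00000000

(re-executing steps 1..5 under rule 90; state before step 1: 00011111)
1 | 10110001
2 | 10111011
3 | 10101010
4 | 00000000
5 | 00000000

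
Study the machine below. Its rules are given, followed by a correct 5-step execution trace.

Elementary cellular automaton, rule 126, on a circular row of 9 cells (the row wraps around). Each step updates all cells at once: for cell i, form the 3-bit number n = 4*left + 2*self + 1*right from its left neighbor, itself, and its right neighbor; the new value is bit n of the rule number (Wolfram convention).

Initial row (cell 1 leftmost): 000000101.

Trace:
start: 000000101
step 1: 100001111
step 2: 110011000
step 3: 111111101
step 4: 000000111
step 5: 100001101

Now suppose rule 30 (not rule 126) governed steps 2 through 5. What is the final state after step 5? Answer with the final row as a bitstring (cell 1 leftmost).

(re-executing steps 2..5 under rule 30; state before step 2: 100001111)
step 2: 010011000
step 3: 111110100
step 4: 100000111
step 5: 010001100

010001100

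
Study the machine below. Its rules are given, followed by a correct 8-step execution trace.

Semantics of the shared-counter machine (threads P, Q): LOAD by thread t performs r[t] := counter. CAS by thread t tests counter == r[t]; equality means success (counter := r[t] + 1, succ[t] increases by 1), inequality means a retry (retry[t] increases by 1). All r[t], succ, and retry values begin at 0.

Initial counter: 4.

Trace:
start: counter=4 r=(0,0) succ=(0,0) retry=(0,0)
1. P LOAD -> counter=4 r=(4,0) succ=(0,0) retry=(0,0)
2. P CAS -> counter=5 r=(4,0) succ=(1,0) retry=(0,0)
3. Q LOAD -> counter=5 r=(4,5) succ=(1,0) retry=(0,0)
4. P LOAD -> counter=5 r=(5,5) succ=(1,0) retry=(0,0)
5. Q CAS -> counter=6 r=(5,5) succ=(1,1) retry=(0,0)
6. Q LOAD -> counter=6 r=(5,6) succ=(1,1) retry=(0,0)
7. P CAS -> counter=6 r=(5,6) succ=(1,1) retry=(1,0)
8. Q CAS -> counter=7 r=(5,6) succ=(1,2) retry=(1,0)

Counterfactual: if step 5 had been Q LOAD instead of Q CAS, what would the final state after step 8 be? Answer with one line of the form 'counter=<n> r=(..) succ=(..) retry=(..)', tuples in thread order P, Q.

(re-executing from step 5 with the substitution; state before step 5: counter=5 r=(5,5) succ=(1,0) retry=(0,0))
5. Q LOAD -> counter=5 r=(5,5) succ=(1,0) retry=(0,0)
6. Q LOAD -> counter=5 r=(5,5) succ=(1,0) retry=(0,0)
7. P CAS -> counter=6 r=(5,5) succ=(2,0) retry=(0,0)
8. Q CAS -> counter=6 r=(5,5) succ=(2,0) retry=(0,1)

counter=6 r=(5,5) succ=(2,0) retry=(0,1)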